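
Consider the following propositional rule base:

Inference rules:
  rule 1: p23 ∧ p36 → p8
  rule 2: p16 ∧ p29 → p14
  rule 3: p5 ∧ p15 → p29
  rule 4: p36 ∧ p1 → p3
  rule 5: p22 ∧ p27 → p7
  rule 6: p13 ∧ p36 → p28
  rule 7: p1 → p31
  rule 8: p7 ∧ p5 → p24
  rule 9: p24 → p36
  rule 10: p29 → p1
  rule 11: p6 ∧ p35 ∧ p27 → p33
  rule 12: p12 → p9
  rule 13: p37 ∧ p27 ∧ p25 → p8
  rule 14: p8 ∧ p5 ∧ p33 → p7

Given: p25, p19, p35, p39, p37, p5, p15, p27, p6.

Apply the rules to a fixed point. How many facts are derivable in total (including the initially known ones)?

Round 1: rule 3 [p5 ∧ p15 → p29]; rule 11 [p6 ∧ p35 ∧ p27 → p33]; rule 13 [p37 ∧ p27 ∧ p25 → p8]. New: p29, p33, p8.
Round 2: rule 10 [p29 → p1]; rule 14 [p8 ∧ p5 ∧ p33 → p7]. New: p1, p7.
Round 3: rule 7 [p1 → p31]; rule 8 [p7 ∧ p5 → p24]. New: p31, p24.
Round 4: rule 9 [p24 → p36]. New: p36.
Round 5: rule 4 [p36 ∧ p1 → p3]. New: p3.
Closure: {p1, p15, p19, p24, p25, p27, p29, p3, p31, p33, p35, p36, p37, p39, p5, p6, p7, p8} — 18 facts.

18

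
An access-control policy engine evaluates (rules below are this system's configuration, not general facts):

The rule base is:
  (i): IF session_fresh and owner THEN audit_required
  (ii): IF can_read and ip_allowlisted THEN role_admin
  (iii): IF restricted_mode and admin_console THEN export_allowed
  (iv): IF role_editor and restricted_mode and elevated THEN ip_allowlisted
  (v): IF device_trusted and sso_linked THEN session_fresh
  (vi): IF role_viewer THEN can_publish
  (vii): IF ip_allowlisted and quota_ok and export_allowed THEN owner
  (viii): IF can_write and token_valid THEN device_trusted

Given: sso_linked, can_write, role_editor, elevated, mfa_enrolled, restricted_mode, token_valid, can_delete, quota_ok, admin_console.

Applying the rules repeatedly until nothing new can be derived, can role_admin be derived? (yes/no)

no

Round 1: (iii) [IF restricted_mode and admin_console THEN export_allowed]; (iv) [IF role_editor and restricted_mode and elevated THEN ip_allowlisted]; (viii) [IF can_write and token_valid THEN device_trusted]. Adds export_allowed, ip_allowlisted, device_trusted.
Round 2: (v) [IF device_trusted and sso_linked THEN session_fresh]; (vii) [IF ip_allowlisted and quota_ok and export_allowed THEN owner]. Adds session_fresh, owner.
Round 3: (i) [IF session_fresh and owner THEN audit_required]. Adds audit_required.
Fixed point reached. role_admin is concluded only by (ii); (ii) needs can_read (never derived).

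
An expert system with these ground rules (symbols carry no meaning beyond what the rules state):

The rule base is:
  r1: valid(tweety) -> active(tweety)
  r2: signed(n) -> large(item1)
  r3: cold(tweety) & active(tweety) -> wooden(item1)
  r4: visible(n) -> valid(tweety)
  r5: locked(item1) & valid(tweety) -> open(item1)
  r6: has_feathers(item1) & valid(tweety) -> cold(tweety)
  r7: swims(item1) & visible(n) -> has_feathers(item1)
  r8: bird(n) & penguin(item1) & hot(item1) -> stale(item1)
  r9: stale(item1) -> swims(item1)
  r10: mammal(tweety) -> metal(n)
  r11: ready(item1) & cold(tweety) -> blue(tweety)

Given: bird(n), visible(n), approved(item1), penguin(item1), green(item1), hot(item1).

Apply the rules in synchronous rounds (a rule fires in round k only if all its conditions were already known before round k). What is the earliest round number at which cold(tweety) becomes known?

4

[1] r4 [visible(n) -> valid(tweety)]; r8 [bird(n) & penguin(item1) & hot(item1) -> stale(item1)]. ⇒ new: valid(tweety), stale(item1).
[2] r1 [valid(tweety) -> active(tweety)]; r9 [stale(item1) -> swims(item1)]. ⇒ new: active(tweety), swims(item1).
[3] r7 [swims(item1) & visible(n) -> has_feathers(item1)]. ⇒ new: has_feathers(item1).
[4] r6 [has_feathers(item1) & valid(tweety) -> cold(tweety)]. ⇒ new: cold(tweety).
cold(tweety) first appears in round 4.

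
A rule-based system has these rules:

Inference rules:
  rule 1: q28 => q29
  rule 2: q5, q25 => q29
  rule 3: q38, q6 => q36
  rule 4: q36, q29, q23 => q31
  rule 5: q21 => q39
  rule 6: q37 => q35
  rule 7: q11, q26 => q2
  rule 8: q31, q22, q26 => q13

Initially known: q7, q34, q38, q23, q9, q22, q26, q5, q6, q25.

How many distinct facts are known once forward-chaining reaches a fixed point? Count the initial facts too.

14

Round 1: rule 2 [q5, q25 => q29]; rule 3 [q38, q6 => q36]. New: q29, q36.
Round 2: rule 4 [q36, q29, q23 => q31]. New: q31.
Round 3: rule 8 [q31, q22, q26 => q13]. New: q13.
Closure: {q13, q22, q23, q25, q26, q29, q31, q34, q36, q38, q5, q6, q7, q9} — 14 facts.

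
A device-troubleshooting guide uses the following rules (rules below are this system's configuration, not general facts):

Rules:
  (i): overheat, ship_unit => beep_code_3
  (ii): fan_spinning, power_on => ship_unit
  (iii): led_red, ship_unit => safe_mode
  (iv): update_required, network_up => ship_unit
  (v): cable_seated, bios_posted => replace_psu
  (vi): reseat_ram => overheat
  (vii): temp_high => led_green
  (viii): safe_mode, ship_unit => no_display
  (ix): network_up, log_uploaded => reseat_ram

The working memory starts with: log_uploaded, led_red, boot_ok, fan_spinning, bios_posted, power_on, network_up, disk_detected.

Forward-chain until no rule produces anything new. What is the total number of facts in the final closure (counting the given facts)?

14

[1] (ii) [fan_spinning, power_on => ship_unit]; (ix) [network_up, log_uploaded => reseat_ram]. ⇒ new: ship_unit, reseat_ram.
[2] (iii) [led_red, ship_unit => safe_mode]; (vi) [reseat_ram => overheat]. ⇒ new: safe_mode, overheat.
[3] (i) [overheat, ship_unit => beep_code_3]; (viii) [safe_mode, ship_unit => no_display]. ⇒ new: beep_code_3, no_display.
Closure: {beep_code_3, bios_posted, boot_ok, disk_detected, fan_spinning, led_red, log_uploaded, network_up, no_display, overheat, power_on, reseat_ram, safe_mode, ship_unit} — 14 facts.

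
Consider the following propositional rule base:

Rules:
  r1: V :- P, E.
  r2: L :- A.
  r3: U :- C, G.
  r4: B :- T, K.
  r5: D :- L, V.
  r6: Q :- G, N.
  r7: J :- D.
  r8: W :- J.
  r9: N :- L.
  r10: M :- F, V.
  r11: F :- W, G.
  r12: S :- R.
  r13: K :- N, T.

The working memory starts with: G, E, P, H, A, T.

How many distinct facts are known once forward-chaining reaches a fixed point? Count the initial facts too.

Round 1 fires r1, r2, giving V, L.
Round 2 fires r5, r9, giving D, N.
Round 3 fires r6, r7, r13, giving Q, J, K.
Round 4 fires r4, r8, giving B, W.
Round 5 fires r11, giving F.
Round 6 fires r10, giving M.
Closure: {A, B, D, E, F, G, H, J, K, L, M, N, P, Q, T, V, W} — 17 facts.

17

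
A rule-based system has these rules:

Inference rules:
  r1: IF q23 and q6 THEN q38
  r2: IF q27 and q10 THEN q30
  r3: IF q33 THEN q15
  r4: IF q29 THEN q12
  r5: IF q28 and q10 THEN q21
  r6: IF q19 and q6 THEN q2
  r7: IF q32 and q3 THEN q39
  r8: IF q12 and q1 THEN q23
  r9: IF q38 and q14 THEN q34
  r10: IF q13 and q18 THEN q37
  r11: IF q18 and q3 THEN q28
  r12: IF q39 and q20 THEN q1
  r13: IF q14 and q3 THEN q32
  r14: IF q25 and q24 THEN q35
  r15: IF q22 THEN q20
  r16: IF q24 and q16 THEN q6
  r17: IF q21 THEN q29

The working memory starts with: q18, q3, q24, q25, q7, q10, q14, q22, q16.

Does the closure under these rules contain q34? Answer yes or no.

yes

Round 1 fires r11, r13, r14, r15, r16, giving q28, q32, q35, q20, q6.
Round 2 fires r5, r7, giving q21, q39.
Round 3 fires r12, r17, giving q1, q29.
Round 4 fires r4, giving q12.
Round 5 fires r8, giving q23.
Round 6 fires r1, giving q38.
Round 7 fires r9, giving q34.
q34 appears in round 7, so it is derivable.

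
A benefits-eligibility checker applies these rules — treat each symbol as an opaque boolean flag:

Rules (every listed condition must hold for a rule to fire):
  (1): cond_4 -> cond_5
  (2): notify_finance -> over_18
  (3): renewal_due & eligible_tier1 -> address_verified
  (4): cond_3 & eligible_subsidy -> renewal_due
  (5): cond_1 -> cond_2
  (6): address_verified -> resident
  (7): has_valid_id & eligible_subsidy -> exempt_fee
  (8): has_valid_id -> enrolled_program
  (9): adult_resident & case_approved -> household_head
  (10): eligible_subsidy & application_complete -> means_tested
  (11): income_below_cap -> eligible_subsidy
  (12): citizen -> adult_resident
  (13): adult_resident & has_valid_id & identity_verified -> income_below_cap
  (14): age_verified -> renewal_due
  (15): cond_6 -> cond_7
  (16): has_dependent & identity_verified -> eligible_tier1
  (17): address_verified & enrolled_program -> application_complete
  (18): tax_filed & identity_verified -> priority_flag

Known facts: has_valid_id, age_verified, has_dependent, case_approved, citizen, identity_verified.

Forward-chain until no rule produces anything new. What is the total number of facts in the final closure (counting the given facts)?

18

Round 1 — (8), (12), (14), (16), derive enrolled_program, adult_resident, renewal_due, eligible_tier1.
Round 2 — (3), (9), (13), derive address_verified, household_head, income_below_cap.
Round 3 — (6), (11), (17), derive resident, eligible_subsidy, application_complete.
Round 4 — (7), (10), derive exempt_fee, means_tested.
Closure: {address_verified, adult_resident, age_verified, application_complete, case_approved, citizen, eligible_subsidy, eligible_tier1, enrolled_program, exempt_fee, has_dependent, has_valid_id, household_head, identity_verified, income_below_cap, means_tested, renewal_due, resident} — 18 facts.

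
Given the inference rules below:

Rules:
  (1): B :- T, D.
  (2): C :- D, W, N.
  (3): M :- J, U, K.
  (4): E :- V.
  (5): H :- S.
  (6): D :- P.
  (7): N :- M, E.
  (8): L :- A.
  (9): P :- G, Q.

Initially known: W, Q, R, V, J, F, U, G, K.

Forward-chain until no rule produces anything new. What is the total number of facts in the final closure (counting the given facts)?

[1] (3) [M :- J, U, K.]; (4) [E :- V.]; (9) [P :- G, Q.]. ⇒ new: M, E, P.
[2] (6) [D :- P.]; (7) [N :- M, E.]. ⇒ new: D, N.
[3] (2) [C :- D, W, N.]. ⇒ new: C.
Closure: {C, D, E, F, G, J, K, M, N, P, Q, R, U, V, W} — 15 facts.

15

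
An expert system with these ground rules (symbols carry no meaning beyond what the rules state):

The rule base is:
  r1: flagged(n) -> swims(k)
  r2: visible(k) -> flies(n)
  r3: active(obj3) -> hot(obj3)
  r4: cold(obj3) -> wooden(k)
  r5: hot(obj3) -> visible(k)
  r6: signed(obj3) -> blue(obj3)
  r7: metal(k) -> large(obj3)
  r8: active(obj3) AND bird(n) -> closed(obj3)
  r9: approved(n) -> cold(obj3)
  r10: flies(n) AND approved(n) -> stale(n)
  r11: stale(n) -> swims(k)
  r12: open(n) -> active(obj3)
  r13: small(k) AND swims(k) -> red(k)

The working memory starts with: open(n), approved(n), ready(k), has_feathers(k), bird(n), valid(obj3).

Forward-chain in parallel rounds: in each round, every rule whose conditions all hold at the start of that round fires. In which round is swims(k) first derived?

6

Round 1 fires r9, r12, giving cold(obj3), active(obj3).
Round 2 fires r3, r4, r8, giving hot(obj3), wooden(k), closed(obj3).
Round 3 fires r5, giving visible(k).
Round 4 fires r2, giving flies(n).
Round 5 fires r10, giving stale(n).
Round 6 fires r11, giving swims(k).
swims(k) first appears in round 6.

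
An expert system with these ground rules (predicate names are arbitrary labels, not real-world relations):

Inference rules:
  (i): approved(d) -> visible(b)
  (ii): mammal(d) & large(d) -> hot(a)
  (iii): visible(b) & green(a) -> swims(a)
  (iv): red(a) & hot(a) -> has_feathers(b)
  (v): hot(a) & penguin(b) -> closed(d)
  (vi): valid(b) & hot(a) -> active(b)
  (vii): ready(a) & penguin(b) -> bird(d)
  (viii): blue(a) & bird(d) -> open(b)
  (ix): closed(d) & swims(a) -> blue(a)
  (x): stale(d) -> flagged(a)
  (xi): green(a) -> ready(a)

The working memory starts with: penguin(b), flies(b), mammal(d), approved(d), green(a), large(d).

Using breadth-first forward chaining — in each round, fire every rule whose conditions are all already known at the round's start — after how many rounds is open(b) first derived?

4

Round 1 — (i), (ii), (xi), derive visible(b), hot(a), ready(a).
Round 2 — (iii), (v), (vii), derive swims(a), closed(d), bird(d).
Round 3 — (ix), derive blue(a).
Round 4 — (viii), derive open(b).
open(b) first appears in round 4.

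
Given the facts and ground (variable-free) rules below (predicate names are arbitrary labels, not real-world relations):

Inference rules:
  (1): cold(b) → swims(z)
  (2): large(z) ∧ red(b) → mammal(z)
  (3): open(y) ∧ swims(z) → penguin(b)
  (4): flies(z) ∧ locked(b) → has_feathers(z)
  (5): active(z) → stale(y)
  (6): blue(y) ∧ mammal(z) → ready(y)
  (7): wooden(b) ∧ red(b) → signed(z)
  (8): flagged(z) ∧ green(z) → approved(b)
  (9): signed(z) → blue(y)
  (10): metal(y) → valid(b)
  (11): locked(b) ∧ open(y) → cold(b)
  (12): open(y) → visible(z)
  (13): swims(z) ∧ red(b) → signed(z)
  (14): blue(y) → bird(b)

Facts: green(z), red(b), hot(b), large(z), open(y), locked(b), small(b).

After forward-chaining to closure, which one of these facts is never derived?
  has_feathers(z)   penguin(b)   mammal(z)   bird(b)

Round 1 fires (2), (11), (12), giving mammal(z), cold(b), visible(z).
Round 2 fires (1), giving swims(z).
Round 3 fires (3), (13), giving penguin(b), signed(z).
Round 4 fires (9), giving blue(y).
Round 5 fires (6), (14), giving ready(y), bird(b).
Derived: penguin(b) (round 3), bird(b) (round 5), mammal(z) (round 1). has_feathers(z) never appears in any round.

has_feathers(z)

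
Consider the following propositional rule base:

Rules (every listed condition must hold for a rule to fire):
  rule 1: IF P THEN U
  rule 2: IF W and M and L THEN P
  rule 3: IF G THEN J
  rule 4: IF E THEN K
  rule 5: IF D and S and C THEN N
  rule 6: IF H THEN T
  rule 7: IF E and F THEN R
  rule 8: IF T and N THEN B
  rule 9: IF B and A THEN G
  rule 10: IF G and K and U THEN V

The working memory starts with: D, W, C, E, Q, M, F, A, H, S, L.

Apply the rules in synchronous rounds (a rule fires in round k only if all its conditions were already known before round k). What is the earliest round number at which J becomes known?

4

[1] rule 2 [IF W and M and L THEN P]; rule 4 [IF E THEN K]; rule 5 [IF D and S and C THEN N]; rule 6 [IF H THEN T]; rule 7 [IF E and F THEN R]. ⇒ new: P, K, N, T, R.
[2] rule 1 [IF P THEN U]; rule 8 [IF T and N THEN B]. ⇒ new: U, B.
[3] rule 9 [IF B and A THEN G]. ⇒ new: G.
[4] rule 3 [IF G THEN J]; rule 10 [IF G and K and U THEN V]. ⇒ new: J, V.
J first appears in round 4.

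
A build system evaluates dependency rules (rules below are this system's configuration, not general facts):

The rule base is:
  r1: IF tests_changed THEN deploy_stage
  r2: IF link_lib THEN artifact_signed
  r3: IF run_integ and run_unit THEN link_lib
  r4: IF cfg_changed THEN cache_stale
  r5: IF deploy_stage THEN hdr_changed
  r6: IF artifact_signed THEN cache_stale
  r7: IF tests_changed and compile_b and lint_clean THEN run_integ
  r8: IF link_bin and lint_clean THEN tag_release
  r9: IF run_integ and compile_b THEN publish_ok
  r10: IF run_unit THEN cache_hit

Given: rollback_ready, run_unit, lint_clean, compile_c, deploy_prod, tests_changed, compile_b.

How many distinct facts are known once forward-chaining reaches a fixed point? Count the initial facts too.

Round 1 — r1, r7, r10, derive deploy_stage, run_integ, cache_hit.
Round 2 — r3, r5, r9, derive link_lib, hdr_changed, publish_ok.
Round 3 — r2, derive artifact_signed.
Round 4 — r6, derive cache_stale.
Closure: {artifact_signed, cache_hit, cache_stale, compile_b, compile_c, deploy_prod, deploy_stage, hdr_changed, link_lib, lint_clean, publish_ok, rollback_ready, run_integ, run_unit, tests_changed} — 15 facts.

15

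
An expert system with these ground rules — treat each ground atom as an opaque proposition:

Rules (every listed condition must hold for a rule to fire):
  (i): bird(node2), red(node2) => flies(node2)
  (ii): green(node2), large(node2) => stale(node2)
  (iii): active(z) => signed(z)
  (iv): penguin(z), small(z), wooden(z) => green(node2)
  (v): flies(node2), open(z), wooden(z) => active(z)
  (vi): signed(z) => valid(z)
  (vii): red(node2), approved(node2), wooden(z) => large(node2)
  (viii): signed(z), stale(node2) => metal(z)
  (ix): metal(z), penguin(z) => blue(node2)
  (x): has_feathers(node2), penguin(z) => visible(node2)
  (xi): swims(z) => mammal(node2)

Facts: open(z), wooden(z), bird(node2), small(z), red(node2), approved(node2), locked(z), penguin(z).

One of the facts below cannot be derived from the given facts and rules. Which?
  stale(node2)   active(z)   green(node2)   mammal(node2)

mammal(node2)

Round 1: (i) [bird(node2), red(node2) => flies(node2)]; (iv) [penguin(z), small(z), wooden(z) => green(node2)]; (vii) [red(node2), approved(node2), wooden(z) => large(node2)]. Adds flies(node2), green(node2), large(node2).
Round 2: (ii) [green(node2), large(node2) => stale(node2)]; (v) [flies(node2), open(z), wooden(z) => active(z)]. Adds stale(node2), active(z).
Round 3: (iii) [active(z) => signed(z)]. Adds signed(z).
Round 4: (vi) [signed(z) => valid(z)]; (viii) [signed(z), stale(node2) => metal(z)]. Adds valid(z), metal(z).
Round 5: (ix) [metal(z), penguin(z) => blue(node2)]. Adds blue(node2).
Derived: stale(node2) (round 2), green(node2) (round 1), active(z) (round 2). mammal(node2) never appears in any round.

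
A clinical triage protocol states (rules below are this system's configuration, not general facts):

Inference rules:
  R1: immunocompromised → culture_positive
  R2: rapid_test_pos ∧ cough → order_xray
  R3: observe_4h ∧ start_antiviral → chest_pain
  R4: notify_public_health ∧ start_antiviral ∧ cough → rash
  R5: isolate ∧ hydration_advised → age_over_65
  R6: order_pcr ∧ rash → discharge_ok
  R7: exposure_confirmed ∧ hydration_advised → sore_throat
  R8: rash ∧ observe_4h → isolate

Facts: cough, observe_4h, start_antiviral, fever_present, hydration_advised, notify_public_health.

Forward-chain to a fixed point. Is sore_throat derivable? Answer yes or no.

[1] R3 [observe_4h ∧ start_antiviral → chest_pain]; R4 [notify_public_health ∧ start_antiviral ∧ cough → rash]. ⇒ new: chest_pain, rash.
[2] R8 [rash ∧ observe_4h → isolate]. ⇒ new: isolate.
[3] R5 [isolate ∧ hydration_advised → age_over_65]. ⇒ new: age_over_65.
Fixed point reached. sore_throat is concluded only by R7; R7 needs exposure_confirmed (never derived).

no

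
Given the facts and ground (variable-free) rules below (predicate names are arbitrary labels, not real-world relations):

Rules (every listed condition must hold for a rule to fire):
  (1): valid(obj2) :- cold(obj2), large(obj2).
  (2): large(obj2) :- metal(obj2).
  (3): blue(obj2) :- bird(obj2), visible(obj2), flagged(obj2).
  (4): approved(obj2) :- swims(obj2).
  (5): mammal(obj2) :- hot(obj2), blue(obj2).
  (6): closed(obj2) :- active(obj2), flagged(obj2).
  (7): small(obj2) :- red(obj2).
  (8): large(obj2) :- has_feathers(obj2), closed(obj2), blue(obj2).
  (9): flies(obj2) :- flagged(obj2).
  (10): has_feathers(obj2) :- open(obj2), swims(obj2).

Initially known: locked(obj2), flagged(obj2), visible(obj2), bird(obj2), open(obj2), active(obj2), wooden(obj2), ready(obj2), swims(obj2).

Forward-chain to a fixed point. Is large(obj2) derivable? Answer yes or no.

Round 1: (3) [blue(obj2) :- bird(obj2), visible(obj2), flagged(obj2).]; (4) [approved(obj2) :- swims(obj2).]; (6) [closed(obj2) :- active(obj2), flagged(obj2).]; (9) [flies(obj2) :- flagged(obj2).]; (10) [has_feathers(obj2) :- open(obj2), swims(obj2).]. Adds blue(obj2), approved(obj2), closed(obj2), flies(obj2), has_feathers(obj2).
Round 2: (8) [large(obj2) :- has_feathers(obj2), closed(obj2), blue(obj2).]. Adds large(obj2).
large(obj2) appears in round 2, so it is derivable.

yes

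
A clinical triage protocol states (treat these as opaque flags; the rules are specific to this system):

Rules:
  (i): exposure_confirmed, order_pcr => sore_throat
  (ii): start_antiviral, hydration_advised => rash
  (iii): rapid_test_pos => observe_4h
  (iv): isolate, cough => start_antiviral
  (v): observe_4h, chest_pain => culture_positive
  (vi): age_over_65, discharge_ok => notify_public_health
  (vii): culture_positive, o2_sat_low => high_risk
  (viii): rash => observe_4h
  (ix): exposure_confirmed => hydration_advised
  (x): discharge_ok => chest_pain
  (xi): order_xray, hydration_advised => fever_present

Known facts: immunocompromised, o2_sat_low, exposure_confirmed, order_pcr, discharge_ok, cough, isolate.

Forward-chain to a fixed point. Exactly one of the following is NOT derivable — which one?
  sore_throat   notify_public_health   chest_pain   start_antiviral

[1] (i) [exposure_confirmed, order_pcr => sore_throat]; (iv) [isolate, cough => start_antiviral]; (ix) [exposure_confirmed => hydration_advised]; (x) [discharge_ok => chest_pain]. ⇒ new: sore_throat, start_antiviral, hydration_advised, chest_pain.
[2] (ii) [start_antiviral, hydration_advised => rash]. ⇒ new: rash.
[3] (viii) [rash => observe_4h]. ⇒ new: observe_4h.
[4] (v) [observe_4h, chest_pain => culture_positive]. ⇒ new: culture_positive.
[5] (vii) [culture_positive, o2_sat_low => high_risk]. ⇒ new: high_risk.
Derived: sore_throat (round 1), chest_pain (round 1), start_antiviral (round 1). notify_public_health never appears in any round.

notify_public_health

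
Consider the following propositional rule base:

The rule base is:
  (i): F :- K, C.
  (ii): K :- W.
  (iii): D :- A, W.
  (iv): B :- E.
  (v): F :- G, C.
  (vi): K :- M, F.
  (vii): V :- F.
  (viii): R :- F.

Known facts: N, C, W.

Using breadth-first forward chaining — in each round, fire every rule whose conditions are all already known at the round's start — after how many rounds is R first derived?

3

Round 1 — (ii), derive K.
Round 2 — (i), derive F.
Round 3 — (vii), (viii), derive V, R.
R first appears in round 3.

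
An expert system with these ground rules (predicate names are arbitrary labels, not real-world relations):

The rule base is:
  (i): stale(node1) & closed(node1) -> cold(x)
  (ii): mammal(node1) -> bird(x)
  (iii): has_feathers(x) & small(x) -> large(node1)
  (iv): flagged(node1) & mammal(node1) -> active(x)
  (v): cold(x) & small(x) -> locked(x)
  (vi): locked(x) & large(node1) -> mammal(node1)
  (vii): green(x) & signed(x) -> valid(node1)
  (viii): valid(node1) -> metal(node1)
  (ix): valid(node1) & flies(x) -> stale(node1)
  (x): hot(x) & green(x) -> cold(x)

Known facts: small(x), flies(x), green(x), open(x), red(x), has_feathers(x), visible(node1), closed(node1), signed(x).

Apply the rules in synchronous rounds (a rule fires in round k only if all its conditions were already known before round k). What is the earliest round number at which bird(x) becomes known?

6

[1] (iii) [has_feathers(x) & small(x) -> large(node1)]; (vii) [green(x) & signed(x) -> valid(node1)]. ⇒ new: large(node1), valid(node1).
[2] (viii) [valid(node1) -> metal(node1)]; (ix) [valid(node1) & flies(x) -> stale(node1)]. ⇒ new: metal(node1), stale(node1).
[3] (i) [stale(node1) & closed(node1) -> cold(x)]. ⇒ new: cold(x).
[4] (v) [cold(x) & small(x) -> locked(x)]. ⇒ new: locked(x).
[5] (vi) [locked(x) & large(node1) -> mammal(node1)]. ⇒ new: mammal(node1).
[6] (ii) [mammal(node1) -> bird(x)]. ⇒ new: bird(x).
bird(x) first appears in round 6.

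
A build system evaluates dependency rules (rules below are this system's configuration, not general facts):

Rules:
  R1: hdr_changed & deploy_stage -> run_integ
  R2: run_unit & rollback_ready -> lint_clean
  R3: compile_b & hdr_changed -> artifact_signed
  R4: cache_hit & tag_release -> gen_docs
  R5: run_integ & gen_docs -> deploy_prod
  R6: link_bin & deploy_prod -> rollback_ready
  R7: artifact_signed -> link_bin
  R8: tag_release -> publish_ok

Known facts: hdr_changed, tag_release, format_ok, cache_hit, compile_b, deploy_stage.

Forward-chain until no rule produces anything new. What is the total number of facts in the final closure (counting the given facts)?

Round 1 — R1, R3, R4, R8, derive run_integ, artifact_signed, gen_docs, publish_ok.
Round 2 — R5, R7, derive deploy_prod, link_bin.
Round 3 — R6, derive rollback_ready.
Closure: {artifact_signed, cache_hit, compile_b, deploy_prod, deploy_stage, format_ok, gen_docs, hdr_changed, link_bin, publish_ok, rollback_ready, run_integ, tag_release} — 13 facts.

13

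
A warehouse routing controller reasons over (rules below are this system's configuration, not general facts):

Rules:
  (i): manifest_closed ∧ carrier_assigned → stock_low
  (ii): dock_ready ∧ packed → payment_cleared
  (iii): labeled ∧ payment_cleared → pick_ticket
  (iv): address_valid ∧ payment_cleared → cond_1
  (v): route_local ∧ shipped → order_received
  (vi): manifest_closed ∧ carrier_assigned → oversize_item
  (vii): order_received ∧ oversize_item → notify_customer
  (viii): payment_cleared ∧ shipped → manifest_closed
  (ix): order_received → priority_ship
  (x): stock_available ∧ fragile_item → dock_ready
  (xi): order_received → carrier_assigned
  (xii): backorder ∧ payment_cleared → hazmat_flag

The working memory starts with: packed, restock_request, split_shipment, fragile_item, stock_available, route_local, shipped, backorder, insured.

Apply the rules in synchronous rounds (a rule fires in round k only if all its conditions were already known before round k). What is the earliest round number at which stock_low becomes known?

Round 1: (v) [route_local ∧ shipped → order_received]; (x) [stock_available ∧ fragile_item → dock_ready]. Adds order_received, dock_ready.
Round 2: (ii) [dock_ready ∧ packed → payment_cleared]; (ix) [order_received → priority_ship]; (xi) [order_received → carrier_assigned]. Adds payment_cleared, priority_ship, carrier_assigned.
Round 3: (viii) [payment_cleared ∧ shipped → manifest_closed]; (xii) [backorder ∧ payment_cleared → hazmat_flag]. Adds manifest_closed, hazmat_flag.
Round 4: (i) [manifest_closed ∧ carrier_assigned → stock_low]; (vi) [manifest_closed ∧ carrier_assigned → oversize_item]. Adds stock_low, oversize_item.
stock_low first appears in round 4.

4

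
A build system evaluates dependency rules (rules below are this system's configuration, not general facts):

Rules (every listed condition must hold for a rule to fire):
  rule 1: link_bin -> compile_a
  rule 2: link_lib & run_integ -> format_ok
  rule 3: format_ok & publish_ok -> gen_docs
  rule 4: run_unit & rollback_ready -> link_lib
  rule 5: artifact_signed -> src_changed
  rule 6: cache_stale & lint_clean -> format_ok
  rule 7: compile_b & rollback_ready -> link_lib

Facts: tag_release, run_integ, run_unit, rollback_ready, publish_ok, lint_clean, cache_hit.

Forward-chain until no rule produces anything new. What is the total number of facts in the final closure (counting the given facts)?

Round 1 fires rule 4, giving link_lib.
Round 2 fires rule 2, giving format_ok.
Round 3 fires rule 3, giving gen_docs.
Closure: {cache_hit, format_ok, gen_docs, link_lib, lint_clean, publish_ok, rollback_ready, run_integ, run_unit, tag_release} — 10 facts.

10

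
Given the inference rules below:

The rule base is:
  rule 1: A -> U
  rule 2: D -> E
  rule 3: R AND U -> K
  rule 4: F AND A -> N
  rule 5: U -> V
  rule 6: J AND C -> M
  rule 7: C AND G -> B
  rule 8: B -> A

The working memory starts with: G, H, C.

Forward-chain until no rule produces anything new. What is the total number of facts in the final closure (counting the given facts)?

7

Round 1: rule 7 [C AND G -> B]. New: B.
Round 2: rule 8 [B -> A]. New: A.
Round 3: rule 1 [A -> U]. New: U.
Round 4: rule 5 [U -> V]. New: V.
Closure: {A, B, C, G, H, U, V} — 7 facts.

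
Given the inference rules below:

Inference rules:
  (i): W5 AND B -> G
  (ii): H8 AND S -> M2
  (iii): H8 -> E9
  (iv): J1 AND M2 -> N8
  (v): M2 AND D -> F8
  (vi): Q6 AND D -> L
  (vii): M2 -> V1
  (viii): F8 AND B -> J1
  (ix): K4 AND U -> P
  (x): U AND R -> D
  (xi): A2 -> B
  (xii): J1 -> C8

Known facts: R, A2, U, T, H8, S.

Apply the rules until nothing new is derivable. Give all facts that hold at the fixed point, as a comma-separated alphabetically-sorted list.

A2, B, C8, D, E9, F8, H8, J1, M2, N8, R, S, T, U, V1

Round 1 — (ii), (iii), (x), (xi), derive M2, E9, D, B.
Round 2 — (v), (vii), derive F8, V1.
Round 3 — (viii), derive J1.
Round 4 — (iv), (xii), derive N8, C8.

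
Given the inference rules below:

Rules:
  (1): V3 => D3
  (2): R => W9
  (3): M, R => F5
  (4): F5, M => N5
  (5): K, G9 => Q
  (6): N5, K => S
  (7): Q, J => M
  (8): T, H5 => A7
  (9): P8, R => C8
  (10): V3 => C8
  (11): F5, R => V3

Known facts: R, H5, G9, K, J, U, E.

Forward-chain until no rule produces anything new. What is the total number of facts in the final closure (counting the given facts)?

Round 1: (2) [R => W9]; (5) [K, G9 => Q]. Adds W9, Q.
Round 2: (7) [Q, J => M]. Adds M.
Round 3: (3) [M, R => F5]. Adds F5.
Round 4: (4) [F5, M => N5]; (11) [F5, R => V3]. Adds N5, V3.
Round 5: (1) [V3 => D3]; (6) [N5, K => S]; (10) [V3 => C8]. Adds D3, S, C8.
Closure: {C8, D3, E, F5, G9, H5, J, K, M, N5, Q, R, S, U, V3, W9} — 16 facts.

16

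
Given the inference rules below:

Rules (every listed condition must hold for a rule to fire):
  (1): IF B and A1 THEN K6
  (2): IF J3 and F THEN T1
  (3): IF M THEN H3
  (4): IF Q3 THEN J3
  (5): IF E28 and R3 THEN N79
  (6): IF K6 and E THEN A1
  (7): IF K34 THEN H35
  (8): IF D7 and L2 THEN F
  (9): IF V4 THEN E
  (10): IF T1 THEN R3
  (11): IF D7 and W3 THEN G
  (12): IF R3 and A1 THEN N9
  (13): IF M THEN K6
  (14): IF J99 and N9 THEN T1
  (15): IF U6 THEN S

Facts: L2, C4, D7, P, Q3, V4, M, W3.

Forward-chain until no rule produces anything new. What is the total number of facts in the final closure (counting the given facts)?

Round 1: (3) [IF M THEN H3]; (4) [IF Q3 THEN J3]; (8) [IF D7 and L2 THEN F]; (9) [IF V4 THEN E]; (11) [IF D7 and W3 THEN G]; (13) [IF M THEN K6]. Adds H3, J3, F, E, G, K6.
Round 2: (2) [IF J3 and F THEN T1]; (6) [IF K6 and E THEN A1]. Adds T1, A1.
Round 3: (10) [IF T1 THEN R3]. Adds R3.
Round 4: (12) [IF R3 and A1 THEN N9]. Adds N9.
Closure: {A1, C4, D7, E, F, G, H3, J3, K6, L2, M, N9, P, Q3, R3, T1, V4, W3} — 18 facts.

18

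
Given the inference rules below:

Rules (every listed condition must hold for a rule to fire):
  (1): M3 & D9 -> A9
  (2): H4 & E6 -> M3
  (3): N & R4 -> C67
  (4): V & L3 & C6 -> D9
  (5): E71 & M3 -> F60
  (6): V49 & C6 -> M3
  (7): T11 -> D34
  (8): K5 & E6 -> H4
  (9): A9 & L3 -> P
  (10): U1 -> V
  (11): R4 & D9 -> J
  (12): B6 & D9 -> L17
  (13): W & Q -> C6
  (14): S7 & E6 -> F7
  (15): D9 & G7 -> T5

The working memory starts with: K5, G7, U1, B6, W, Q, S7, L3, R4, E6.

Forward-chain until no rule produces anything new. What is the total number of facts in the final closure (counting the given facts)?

Round 1 fires (8), (10), (13), (14), giving H4, V, C6, F7.
Round 2 fires (2), (4), giving M3, D9.
Round 3 fires (1), (11), (12), (15), giving A9, J, L17, T5.
Round 4 fires (9), giving P.
Closure: {A9, B6, C6, D9, E6, F7, G7, H4, J, K5, L17, L3, M3, P, Q, R4, S7, T5, U1, V, W} — 21 facts.

21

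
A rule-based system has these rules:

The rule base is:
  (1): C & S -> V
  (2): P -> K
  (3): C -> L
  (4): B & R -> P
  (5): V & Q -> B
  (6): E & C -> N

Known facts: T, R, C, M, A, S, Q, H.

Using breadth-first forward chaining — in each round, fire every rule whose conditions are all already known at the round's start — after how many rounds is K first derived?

Round 1 fires (1), (3), giving V, L.
Round 2 fires (5), giving B.
Round 3 fires (4), giving P.
Round 4 fires (2), giving K.
K first appears in round 4.

4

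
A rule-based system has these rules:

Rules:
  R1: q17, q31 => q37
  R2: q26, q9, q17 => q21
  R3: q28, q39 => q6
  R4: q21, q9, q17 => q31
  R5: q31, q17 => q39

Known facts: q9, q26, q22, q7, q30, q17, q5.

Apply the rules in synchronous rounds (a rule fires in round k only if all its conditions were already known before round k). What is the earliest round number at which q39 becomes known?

3

Round 1 — R2, derive q21.
Round 2 — R4, derive q31.
Round 3 — R1, R5, derive q37, q39.
q39 first appears in round 3.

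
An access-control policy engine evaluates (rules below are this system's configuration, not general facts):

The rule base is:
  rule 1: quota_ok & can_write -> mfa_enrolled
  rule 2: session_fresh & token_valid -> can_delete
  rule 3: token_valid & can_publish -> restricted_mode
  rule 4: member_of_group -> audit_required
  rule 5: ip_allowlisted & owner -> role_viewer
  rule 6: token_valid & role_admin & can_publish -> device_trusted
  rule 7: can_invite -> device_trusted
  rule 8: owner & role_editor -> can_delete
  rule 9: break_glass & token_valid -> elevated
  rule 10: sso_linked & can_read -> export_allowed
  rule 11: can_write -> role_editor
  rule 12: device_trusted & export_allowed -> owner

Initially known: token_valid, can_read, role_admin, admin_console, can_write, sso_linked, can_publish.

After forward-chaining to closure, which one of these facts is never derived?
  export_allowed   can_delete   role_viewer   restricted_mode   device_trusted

Round 1 fires rule 3, rule 6, rule 10, rule 11, giving restricted_mode, device_trusted, export_allowed, role_editor.
Round 2 fires rule 12, giving owner.
Round 3 fires rule 8, giving can_delete.
Derived: device_trusted (round 1), restricted_mode (round 1), can_delete (round 3), export_allowed (round 1). role_viewer never appears in any round.

role_viewer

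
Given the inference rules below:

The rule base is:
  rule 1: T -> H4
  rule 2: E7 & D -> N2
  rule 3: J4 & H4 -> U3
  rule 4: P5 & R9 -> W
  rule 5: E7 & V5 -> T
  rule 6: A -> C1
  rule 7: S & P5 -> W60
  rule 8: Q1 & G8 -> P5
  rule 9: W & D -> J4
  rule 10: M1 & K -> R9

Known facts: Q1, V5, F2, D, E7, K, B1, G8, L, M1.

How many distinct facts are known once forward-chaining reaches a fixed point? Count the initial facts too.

Round 1: rule 2 [E7 & D -> N2]; rule 5 [E7 & V5 -> T]; rule 8 [Q1 & G8 -> P5]; rule 10 [M1 & K -> R9]. New: N2, T, P5, R9.
Round 2: rule 1 [T -> H4]; rule 4 [P5 & R9 -> W]. New: H4, W.
Round 3: rule 9 [W & D -> J4]. New: J4.
Round 4: rule 3 [J4 & H4 -> U3]. New: U3.
Closure: {B1, D, E7, F2, G8, H4, J4, K, L, M1, N2, P5, Q1, R9, T, U3, V5, W} — 18 facts.

18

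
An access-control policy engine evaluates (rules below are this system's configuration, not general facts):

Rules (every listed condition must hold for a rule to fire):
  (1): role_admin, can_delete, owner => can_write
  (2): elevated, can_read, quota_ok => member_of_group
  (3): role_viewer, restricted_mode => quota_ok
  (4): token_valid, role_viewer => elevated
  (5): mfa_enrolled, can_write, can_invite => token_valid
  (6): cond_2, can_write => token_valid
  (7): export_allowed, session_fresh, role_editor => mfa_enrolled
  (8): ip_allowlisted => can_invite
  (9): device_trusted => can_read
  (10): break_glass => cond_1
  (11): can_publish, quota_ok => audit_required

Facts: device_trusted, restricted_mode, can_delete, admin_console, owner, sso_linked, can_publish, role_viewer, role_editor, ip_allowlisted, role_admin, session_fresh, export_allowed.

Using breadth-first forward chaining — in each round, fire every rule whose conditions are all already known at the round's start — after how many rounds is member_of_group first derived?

[1] (1) [role_admin, can_delete, owner => can_write]; (3) [role_viewer, restricted_mode => quota_ok]; (7) [export_allowed, session_fresh, role_editor => mfa_enrolled]; (8) [ip_allowlisted => can_invite]; (9) [device_trusted => can_read]. ⇒ new: can_write, quota_ok, mfa_enrolled, can_invite, can_read.
[2] (5) [mfa_enrolled, can_write, can_invite => token_valid]; (11) [can_publish, quota_ok => audit_required]. ⇒ new: token_valid, audit_required.
[3] (4) [token_valid, role_viewer => elevated]. ⇒ new: elevated.
[4] (2) [elevated, can_read, quota_ok => member_of_group]. ⇒ new: member_of_group.
member_of_group first appears in round 4.

4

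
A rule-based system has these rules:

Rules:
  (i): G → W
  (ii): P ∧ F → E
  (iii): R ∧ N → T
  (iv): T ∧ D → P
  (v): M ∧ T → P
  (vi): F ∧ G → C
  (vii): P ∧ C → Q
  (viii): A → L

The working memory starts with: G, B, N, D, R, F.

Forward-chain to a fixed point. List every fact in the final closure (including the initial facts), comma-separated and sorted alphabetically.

Round 1 fires (i), (iii), (vi), giving W, T, C.
Round 2 fires (iv), giving P.
Round 3 fires (ii), (vii), giving E, Q.

B, C, D, E, F, G, N, P, Q, R, T, W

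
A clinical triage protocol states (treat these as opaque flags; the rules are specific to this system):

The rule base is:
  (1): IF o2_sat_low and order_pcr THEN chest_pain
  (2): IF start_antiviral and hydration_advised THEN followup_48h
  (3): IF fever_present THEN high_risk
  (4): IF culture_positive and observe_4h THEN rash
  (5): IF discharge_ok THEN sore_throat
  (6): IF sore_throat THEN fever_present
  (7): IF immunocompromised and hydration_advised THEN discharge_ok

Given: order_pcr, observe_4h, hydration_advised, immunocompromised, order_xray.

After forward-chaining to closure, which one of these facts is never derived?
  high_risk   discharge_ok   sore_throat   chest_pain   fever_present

chest_pain

[1] (7) [IF immunocompromised and hydration_advised THEN discharge_ok]. ⇒ new: discharge_ok.
[2] (5) [IF discharge_ok THEN sore_throat]. ⇒ new: sore_throat.
[3] (6) [IF sore_throat THEN fever_present]. ⇒ new: fever_present.
[4] (3) [IF fever_present THEN high_risk]. ⇒ new: high_risk.
Derived: sore_throat (round 2), fever_present (round 3), discharge_ok (round 1), high_risk (round 4). chest_pain never appears in any round.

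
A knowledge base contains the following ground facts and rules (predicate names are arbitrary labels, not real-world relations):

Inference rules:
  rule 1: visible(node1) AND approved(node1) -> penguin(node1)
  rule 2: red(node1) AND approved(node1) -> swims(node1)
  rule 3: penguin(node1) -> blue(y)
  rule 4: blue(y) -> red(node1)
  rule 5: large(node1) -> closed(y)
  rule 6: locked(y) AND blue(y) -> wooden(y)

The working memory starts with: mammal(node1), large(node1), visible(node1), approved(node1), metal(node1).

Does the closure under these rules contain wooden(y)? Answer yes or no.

no

Round 1: rule 1 [visible(node1) AND approved(node1) -> penguin(node1)]; rule 5 [large(node1) -> closed(y)]. New: penguin(node1), closed(y).
Round 2: rule 3 [penguin(node1) -> blue(y)]. New: blue(y).
Round 3: rule 4 [blue(y) -> red(node1)]. New: red(node1).
Round 4: rule 2 [red(node1) AND approved(node1) -> swims(node1)]. New: swims(node1).
Fixed point reached. wooden(y) is concluded only by rule 6; rule 6 needs locked(y) (never derived).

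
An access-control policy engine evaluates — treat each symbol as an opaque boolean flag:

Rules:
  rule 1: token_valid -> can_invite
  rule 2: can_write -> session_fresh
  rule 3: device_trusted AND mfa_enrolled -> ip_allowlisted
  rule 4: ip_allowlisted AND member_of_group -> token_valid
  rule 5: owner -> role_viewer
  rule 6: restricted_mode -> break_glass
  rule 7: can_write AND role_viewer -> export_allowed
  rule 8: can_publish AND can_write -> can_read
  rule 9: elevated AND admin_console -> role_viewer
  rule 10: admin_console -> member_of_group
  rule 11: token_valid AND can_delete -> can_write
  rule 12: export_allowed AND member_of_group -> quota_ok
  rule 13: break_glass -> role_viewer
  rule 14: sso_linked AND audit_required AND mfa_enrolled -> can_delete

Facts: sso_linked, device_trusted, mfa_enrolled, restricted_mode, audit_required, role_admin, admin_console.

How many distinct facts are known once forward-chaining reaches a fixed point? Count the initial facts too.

Round 1 fires rule 3, rule 6, rule 10, rule 14, giving ip_allowlisted, break_glass, member_of_group, can_delete.
Round 2 fires rule 4, rule 13, giving token_valid, role_viewer.
Round 3 fires rule 1, rule 11, giving can_invite, can_write.
Round 4 fires rule 2, rule 7, giving session_fresh, export_allowed.
Round 5 fires rule 12, giving quota_ok.
Closure: {admin_console, audit_required, break_glass, can_delete, can_invite, can_write, device_trusted, export_allowed, ip_allowlisted, member_of_group, mfa_enrolled, quota_ok, restricted_mode, role_admin, role_viewer, session_fresh, sso_linked, token_valid} — 18 facts.

18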